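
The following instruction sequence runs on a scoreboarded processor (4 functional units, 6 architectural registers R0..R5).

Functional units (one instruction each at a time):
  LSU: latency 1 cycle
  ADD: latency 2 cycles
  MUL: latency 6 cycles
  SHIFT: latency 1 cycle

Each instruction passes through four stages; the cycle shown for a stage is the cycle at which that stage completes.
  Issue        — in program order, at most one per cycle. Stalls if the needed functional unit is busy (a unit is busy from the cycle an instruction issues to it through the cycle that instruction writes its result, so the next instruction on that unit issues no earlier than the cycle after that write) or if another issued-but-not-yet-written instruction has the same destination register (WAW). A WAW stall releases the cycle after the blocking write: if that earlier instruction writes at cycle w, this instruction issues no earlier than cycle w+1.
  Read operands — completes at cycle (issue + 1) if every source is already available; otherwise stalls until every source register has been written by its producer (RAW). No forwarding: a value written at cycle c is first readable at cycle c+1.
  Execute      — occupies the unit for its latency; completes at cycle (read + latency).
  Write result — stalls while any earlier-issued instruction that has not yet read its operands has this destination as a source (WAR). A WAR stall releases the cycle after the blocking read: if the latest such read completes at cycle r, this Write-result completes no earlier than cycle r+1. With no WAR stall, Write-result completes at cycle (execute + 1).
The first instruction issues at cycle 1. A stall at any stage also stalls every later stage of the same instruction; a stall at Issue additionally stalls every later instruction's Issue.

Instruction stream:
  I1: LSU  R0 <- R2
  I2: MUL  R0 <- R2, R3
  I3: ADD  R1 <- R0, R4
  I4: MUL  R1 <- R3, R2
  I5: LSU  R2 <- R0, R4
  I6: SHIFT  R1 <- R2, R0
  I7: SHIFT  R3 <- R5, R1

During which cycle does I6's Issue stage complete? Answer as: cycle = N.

I1  is:1  ro:2  ex:3  wr:4
I2  is:5  ro:6  ex:12  wr:13  — WAW R0: wait I1 write@4
I3  is:6  ro:14  ex:16  wr:17  — RAW R0: wait I2 write@13
I4  is:18  ro:19  ex:25  wr:26  — WAW R1: wait I3 write@17
I5  is:19  ro:20  ex:21  wr:22
I6  is:27  ro:28  ex:29  wr:30  — WAW R1: wait I4 write@26
I7  is:31  ro:32  ex:33  wr:34  — struct: SHIFT busy until I6 writes@30

cycle = 27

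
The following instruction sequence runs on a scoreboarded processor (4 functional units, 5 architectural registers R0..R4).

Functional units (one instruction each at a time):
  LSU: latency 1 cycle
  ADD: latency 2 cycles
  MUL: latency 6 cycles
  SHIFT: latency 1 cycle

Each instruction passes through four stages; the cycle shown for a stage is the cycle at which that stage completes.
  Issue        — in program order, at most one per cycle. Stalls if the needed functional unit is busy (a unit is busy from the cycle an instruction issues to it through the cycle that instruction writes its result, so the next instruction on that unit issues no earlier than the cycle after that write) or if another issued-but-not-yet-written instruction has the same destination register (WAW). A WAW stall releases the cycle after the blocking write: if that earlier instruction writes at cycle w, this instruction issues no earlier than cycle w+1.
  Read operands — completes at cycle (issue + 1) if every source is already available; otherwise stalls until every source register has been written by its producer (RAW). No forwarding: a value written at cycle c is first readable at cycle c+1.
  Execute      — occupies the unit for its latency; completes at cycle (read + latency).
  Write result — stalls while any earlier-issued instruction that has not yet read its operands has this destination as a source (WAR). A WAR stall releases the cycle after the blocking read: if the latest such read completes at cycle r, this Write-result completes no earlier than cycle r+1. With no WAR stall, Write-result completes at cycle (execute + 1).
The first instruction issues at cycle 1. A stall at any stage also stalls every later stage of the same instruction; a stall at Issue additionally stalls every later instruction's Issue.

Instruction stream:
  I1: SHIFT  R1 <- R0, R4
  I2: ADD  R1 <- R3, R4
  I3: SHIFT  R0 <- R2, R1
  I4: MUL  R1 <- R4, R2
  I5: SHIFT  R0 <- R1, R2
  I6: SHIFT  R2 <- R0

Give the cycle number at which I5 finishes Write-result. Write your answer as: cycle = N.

cycle = 21

I1: IS=1 RO=2 EX=3 WR=4
I2: IS=5 RO=6 EX=8 WR=9  [WAW R1: wait I1 write@4]
I3: IS=6 RO=10 EX=11 WR=12  [RAW R1: wait I2 write@9]
I4: IS=10 RO=11 EX=17 WR=18  [WAW R1: wait I2 write@9]
I5: IS=13 RO=19 EX=20 WR=21  [struct: SHIFT busy until I3 writes@12; RAW R1: wait I4 write@18]
I6: IS=22 RO=23 EX=24 WR=25  [struct: SHIFT busy until I5 writes@21]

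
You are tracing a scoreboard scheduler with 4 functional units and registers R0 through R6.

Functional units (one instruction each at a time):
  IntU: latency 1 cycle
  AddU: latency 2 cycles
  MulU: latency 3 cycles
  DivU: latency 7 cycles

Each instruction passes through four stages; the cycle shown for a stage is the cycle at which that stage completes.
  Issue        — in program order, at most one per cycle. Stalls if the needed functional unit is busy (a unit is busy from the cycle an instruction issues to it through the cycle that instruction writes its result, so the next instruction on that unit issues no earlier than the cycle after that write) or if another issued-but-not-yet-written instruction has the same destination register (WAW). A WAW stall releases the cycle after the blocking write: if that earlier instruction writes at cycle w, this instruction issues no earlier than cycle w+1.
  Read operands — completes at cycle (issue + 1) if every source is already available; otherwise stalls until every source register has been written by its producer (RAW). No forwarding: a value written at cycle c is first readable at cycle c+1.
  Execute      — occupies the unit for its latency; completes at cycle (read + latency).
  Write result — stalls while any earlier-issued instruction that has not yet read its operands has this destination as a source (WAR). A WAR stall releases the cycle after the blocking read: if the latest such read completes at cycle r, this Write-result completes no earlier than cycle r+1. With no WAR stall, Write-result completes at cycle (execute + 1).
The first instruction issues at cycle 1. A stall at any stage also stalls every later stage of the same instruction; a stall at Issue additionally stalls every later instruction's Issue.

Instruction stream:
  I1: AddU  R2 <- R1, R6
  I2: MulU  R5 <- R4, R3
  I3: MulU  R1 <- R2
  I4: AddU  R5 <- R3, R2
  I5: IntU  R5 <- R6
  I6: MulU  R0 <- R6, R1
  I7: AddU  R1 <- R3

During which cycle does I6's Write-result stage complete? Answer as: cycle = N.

t=1  I1 dispatched to AddU
t=2  I1 operands ready · I2 dispatched to MulU
t=3  I2 operands ready
t=4  I1 complete
t=5  R2←I1
t=6  I2 complete
t=7  R5←I2
t=8  I3 dispatched to MulU
t=9  I3 operands ready · I4 dispatched to AddU
t=10  I4 operands ready
t=12  I3 complete · I4 complete
t=13  R1←I3 · R5←I4
t=14  I5 dispatched to IntU
t=15  I5 operands ready · I6 dispatched to MulU
t=16  I5 complete · I6 operands ready · I7 dispatched to AddU
t=17  R5←I5 · I7 operands ready
t=19  I6 complete · I7 complete
t=20  R0←I6 · R1←I7

cycle = 20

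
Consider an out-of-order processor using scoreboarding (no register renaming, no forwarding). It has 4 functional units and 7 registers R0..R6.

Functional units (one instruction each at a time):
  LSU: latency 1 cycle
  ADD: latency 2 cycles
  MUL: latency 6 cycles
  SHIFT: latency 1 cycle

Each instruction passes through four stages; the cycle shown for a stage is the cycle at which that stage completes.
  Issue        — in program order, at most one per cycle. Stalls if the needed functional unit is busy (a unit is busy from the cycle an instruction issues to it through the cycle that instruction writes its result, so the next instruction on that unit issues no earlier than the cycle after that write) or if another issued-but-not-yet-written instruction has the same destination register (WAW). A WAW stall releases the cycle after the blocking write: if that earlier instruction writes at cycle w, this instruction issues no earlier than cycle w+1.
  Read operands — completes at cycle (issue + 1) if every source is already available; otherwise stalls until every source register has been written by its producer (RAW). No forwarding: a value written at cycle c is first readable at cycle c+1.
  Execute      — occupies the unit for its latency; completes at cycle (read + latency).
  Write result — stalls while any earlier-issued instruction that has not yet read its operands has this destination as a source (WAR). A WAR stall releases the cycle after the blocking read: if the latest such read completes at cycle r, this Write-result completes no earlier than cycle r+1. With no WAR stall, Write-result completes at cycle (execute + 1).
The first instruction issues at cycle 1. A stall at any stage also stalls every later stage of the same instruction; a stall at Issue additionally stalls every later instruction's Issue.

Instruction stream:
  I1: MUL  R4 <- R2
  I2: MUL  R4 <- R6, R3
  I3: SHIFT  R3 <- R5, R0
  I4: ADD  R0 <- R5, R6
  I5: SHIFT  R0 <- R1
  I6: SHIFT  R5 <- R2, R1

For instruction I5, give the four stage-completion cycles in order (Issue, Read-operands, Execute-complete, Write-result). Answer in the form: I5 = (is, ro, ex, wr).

I1  is:1  ro:2  ex:8  wr:9
I2  is:10  ro:11  ex:17  wr:18  — struct: MUL busy until I1 writes@9
I3  is:11  ro:12  ex:13  wr:14
I4  is:12  ro:13  ex:15  wr:16
I5  is:17  ro:18  ex:19  wr:20  — WAW R0: wait I4 write@16
I6  is:21  ro:22  ex:23  wr:24  — struct: SHIFT busy until I5 writes@20

I5 = (17, 18, 19, 20)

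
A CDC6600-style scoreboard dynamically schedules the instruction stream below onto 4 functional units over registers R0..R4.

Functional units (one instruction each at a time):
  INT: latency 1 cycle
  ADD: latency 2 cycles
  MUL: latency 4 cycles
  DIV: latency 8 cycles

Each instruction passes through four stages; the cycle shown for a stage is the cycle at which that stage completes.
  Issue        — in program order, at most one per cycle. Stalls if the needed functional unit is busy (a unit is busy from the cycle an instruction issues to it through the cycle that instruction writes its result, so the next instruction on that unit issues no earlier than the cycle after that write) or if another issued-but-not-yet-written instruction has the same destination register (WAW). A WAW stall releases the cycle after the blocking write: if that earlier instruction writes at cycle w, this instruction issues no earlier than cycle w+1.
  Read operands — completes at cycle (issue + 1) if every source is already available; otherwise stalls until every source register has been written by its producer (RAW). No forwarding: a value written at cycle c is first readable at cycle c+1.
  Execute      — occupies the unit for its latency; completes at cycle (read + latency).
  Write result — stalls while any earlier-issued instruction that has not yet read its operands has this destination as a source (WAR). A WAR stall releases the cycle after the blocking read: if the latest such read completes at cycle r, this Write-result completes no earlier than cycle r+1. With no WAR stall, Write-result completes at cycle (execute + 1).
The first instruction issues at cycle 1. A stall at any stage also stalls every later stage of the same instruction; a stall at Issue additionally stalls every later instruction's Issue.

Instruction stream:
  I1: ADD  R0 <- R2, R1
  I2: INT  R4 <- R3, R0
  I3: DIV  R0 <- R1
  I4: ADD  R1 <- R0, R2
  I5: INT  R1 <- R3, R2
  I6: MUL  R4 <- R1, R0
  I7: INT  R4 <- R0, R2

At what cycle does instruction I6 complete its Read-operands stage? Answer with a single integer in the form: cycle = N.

[1] I1 dispatched to ADD
[2] I1 operands ready | I2 dispatched to INT
[4] I1 complete
[5] R0←I1
[6] I2 operands ready | I3 dispatched to DIV
[7] I2 complete | I3 operands ready | I4 dispatched to ADD
[8] R4←I2
[15] I3 complete
[16] R0←I3
[17] I4 operands ready
[19] I4 complete
[20] R1←I4
[21] I5 dispatched to INT
[22] I5 operands ready | I6 dispatched to MUL
[23] I5 complete
[24] R1←I5
[25] I6 operands ready
[29] I6 complete
[30] R4←I6
[31] I7 dispatched to INT
[32] I7 operands ready
[33] I7 complete
[34] R4←I7

cycle = 25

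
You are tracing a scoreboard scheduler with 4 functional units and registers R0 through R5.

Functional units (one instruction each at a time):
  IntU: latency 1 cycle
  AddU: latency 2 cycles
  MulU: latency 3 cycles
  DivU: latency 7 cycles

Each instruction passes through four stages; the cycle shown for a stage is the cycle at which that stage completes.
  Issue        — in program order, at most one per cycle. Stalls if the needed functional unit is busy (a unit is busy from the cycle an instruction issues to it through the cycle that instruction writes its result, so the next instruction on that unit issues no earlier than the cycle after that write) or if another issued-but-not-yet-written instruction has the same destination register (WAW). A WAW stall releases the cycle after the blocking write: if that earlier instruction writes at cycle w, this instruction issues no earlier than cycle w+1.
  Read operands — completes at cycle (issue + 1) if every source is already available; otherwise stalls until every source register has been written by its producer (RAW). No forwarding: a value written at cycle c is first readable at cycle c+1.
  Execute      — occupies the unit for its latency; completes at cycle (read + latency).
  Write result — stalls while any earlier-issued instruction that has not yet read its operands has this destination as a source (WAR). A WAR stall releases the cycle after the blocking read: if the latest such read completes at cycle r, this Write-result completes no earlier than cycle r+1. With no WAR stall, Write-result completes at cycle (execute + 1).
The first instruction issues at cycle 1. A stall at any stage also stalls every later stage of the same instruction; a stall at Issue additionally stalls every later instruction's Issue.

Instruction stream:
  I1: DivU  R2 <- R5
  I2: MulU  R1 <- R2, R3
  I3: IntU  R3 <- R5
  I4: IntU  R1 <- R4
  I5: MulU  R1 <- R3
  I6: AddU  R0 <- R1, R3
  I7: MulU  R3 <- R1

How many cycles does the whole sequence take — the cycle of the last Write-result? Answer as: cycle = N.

cycle = 31

cycle 1: I1 issues→DivU
cycle 2: I1 reads; I2 issues→MulU
cycle 3: I3 issues→IntU
cycle 4: I3 reads
cycle 5: I3 exec-done
cycle 9: I1 exec-done
cycle 10: I1 writes R2
cycle 11: I2 reads
cycle 12: I3 writes R3
cycle 14: I2 exec-done
cycle 15: I2 writes R1
cycle 16: I4 issues→IntU
cycle 17: I4 reads
cycle 18: I4 exec-done
cycle 19: I4 writes R1
cycle 20: I5 issues→MulU
cycle 21: I5 reads; I6 issues→AddU
cycle 24: I5 exec-done
cycle 25: I5 writes R1
cycle 26: I6 reads; I7 issues→MulU
cycle 27: I7 reads
cycle 28: I6 exec-done
cycle 29: I6 writes R0
cycle 30: I7 exec-done
cycle 31: I7 writes R3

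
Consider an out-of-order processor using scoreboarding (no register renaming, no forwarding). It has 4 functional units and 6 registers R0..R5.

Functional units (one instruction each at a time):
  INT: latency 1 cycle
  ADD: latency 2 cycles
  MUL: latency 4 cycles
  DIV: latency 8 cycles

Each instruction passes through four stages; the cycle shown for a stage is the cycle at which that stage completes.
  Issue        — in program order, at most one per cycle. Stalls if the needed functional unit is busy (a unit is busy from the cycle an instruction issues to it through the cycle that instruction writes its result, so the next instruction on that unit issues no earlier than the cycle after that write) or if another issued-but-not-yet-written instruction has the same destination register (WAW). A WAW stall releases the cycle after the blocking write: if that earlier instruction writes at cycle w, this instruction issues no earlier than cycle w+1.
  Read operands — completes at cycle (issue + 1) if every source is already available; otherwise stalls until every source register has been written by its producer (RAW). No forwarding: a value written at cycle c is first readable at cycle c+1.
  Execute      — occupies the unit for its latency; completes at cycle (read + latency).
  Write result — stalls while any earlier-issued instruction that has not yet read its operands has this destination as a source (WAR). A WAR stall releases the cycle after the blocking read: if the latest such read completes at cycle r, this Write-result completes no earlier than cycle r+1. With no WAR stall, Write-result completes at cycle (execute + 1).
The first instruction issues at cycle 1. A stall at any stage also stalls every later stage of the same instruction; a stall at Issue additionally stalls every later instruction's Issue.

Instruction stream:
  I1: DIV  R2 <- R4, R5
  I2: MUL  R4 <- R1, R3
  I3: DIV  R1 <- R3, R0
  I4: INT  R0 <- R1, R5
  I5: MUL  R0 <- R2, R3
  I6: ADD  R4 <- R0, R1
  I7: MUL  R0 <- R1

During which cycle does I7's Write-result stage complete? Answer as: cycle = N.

  I1 | 1 | 2 | 10 | 11
  I2 | 2 | 3 | 7 | 8
  I3 | 12 | 13 | 21 | 22   struct: DIV busy until I1 writes@11
  I4 | 13 | 23 | 24 | 25   RAW R1: wait I3 write@22
  I5 | 26 | 27 | 31 | 32   WAW R0: wait I4 write@25
  I6 | 27 | 33 | 35 | 36   RAW R0: wait I5 write@32
  I7 | 33 | 34 | 38 | 39   struct: MUL busy until I5 writes@32

cycle = 39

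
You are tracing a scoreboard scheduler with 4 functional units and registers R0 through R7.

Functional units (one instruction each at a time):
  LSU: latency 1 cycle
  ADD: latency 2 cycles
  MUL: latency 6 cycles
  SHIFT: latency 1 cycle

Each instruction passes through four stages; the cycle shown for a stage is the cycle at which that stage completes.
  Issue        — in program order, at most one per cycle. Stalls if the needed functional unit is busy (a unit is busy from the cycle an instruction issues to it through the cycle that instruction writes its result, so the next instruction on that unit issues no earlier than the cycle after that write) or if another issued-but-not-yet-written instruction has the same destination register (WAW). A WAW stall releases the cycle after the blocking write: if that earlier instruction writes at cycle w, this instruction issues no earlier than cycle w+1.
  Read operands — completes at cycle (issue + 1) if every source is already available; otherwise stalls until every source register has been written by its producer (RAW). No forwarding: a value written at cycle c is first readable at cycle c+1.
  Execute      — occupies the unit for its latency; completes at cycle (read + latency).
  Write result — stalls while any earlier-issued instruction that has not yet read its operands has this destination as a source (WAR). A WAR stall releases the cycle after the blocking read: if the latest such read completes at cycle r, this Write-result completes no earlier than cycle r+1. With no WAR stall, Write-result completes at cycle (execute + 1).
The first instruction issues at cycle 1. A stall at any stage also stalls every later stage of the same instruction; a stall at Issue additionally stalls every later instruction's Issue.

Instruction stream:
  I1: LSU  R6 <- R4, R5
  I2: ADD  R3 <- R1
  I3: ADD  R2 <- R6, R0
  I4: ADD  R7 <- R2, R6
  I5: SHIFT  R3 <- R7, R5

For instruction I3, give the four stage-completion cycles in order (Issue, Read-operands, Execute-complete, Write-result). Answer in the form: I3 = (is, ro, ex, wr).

I3 = (7, 8, 10, 11)

[I1] 1/2/3/4
[I2] 2/3/5/6
[I3] 7/8/10/11  (struct: ADD busy until I2 writes@6)
[I4] 12/13/15/16  (struct: ADD busy until I3 writes@11)
[I5] 13/17/18/19  (RAW R7: wait I4 write@16)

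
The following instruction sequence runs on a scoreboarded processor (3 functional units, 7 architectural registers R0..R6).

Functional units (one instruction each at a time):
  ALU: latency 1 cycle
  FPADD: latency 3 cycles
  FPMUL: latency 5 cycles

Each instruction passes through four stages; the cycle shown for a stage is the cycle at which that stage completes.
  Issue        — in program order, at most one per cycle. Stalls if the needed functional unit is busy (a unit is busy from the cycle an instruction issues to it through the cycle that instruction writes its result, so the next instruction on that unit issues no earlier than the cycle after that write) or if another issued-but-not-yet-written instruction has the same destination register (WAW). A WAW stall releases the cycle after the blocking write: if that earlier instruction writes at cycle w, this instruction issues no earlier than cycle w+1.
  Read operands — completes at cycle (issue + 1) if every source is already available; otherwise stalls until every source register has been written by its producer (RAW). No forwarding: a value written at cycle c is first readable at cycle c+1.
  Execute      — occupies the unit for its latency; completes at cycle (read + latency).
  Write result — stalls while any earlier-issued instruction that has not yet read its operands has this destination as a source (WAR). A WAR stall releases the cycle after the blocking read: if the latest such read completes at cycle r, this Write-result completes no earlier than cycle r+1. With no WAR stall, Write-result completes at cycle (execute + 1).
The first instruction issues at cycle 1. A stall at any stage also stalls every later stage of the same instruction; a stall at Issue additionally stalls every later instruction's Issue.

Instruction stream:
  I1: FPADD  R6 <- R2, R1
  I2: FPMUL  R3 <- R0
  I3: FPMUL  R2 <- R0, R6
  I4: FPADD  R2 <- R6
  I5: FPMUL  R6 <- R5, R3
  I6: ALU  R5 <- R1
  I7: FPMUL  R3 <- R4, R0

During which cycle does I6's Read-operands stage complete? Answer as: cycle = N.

cycle = 21

I1 -> (1, 2, 5, 6)
I2 -> (2, 3, 8, 9)
I3 -> (10, 11, 16, 17)  // struct: FPMUL busy until I2 writes@9
I4 -> (18, 19, 22, 23)  // WAW R2: wait I3 write@17
I5 -> (19, 20, 25, 26)
I6 -> (20, 21, 22, 23)
I7 -> (27, 28, 33, 34)  // struct: FPMUL busy until I5 writes@26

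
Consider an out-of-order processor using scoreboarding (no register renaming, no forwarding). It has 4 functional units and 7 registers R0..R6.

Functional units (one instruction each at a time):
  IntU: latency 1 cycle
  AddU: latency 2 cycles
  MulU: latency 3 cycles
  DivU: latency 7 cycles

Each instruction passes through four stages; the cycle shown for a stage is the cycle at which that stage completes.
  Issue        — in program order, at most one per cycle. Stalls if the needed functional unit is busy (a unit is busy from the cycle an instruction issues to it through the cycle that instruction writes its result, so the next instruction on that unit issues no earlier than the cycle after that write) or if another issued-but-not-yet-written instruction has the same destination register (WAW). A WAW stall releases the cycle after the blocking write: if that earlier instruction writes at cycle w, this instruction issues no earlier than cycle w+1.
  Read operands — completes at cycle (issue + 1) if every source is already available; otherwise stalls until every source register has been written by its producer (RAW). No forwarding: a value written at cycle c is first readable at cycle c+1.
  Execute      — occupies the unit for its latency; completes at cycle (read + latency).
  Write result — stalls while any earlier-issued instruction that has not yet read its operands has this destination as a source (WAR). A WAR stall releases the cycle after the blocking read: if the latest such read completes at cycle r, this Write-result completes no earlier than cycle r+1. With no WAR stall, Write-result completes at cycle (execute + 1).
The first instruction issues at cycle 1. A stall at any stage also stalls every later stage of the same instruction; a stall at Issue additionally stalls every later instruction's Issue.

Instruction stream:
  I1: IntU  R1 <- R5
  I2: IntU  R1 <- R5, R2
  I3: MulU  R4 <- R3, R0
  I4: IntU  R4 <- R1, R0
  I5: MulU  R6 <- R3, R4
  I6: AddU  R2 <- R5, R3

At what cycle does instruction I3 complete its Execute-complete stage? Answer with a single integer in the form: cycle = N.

cycle = 10

1) issue 1, read 2, done 3, write 4
2) issue 5, read 6, done 7, write 8  <struct: IntU busy until I1 writes@4>
3) issue 6, read 7, done 10, write 11
4) issue 12, read 13, done 14, write 15  <WAW R4: wait I3 write@11>
5) issue 13, read 16, done 19, write 20  <RAW R4: wait I4 write@15>
6) issue 14, read 15, done 17, write 18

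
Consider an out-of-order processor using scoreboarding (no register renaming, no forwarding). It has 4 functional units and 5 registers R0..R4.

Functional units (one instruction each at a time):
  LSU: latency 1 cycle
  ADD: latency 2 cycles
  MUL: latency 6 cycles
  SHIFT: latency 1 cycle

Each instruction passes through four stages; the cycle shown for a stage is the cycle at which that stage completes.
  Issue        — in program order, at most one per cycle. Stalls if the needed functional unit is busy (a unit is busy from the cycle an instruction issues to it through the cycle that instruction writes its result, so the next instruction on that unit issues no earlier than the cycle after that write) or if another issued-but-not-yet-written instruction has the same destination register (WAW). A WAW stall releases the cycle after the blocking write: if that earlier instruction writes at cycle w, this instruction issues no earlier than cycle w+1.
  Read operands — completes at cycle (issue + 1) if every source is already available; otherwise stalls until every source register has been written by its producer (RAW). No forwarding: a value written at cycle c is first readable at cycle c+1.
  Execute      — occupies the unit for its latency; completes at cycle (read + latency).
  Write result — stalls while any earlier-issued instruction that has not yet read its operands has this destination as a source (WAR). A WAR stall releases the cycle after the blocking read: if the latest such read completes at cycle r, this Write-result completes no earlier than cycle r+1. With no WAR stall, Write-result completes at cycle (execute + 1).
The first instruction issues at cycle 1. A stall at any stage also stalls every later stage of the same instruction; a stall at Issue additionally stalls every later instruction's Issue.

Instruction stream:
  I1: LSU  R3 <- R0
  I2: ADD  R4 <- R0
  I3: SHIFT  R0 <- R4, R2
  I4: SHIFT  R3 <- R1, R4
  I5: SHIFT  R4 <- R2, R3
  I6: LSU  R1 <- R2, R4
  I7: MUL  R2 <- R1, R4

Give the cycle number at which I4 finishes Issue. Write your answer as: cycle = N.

I1  is:1  ro:2  ex:3  wr:4
I2  is:2  ro:3  ex:5  wr:6
I3  is:3  ro:7  ex:8  wr:9  — RAW R4: wait I2 write@6
I4  is:10  ro:11  ex:12  wr:13  — struct: SHIFT busy until I3 writes@9
I5  is:14  ro:15  ex:16  wr:17  — struct: SHIFT busy until I4 writes@13
I6  is:15  ro:18  ex:19  wr:20  — RAW R4: wait I5 write@17
I7  is:16  ro:21  ex:27  wr:28  — RAW R1: wait I6 write@20

cycle = 10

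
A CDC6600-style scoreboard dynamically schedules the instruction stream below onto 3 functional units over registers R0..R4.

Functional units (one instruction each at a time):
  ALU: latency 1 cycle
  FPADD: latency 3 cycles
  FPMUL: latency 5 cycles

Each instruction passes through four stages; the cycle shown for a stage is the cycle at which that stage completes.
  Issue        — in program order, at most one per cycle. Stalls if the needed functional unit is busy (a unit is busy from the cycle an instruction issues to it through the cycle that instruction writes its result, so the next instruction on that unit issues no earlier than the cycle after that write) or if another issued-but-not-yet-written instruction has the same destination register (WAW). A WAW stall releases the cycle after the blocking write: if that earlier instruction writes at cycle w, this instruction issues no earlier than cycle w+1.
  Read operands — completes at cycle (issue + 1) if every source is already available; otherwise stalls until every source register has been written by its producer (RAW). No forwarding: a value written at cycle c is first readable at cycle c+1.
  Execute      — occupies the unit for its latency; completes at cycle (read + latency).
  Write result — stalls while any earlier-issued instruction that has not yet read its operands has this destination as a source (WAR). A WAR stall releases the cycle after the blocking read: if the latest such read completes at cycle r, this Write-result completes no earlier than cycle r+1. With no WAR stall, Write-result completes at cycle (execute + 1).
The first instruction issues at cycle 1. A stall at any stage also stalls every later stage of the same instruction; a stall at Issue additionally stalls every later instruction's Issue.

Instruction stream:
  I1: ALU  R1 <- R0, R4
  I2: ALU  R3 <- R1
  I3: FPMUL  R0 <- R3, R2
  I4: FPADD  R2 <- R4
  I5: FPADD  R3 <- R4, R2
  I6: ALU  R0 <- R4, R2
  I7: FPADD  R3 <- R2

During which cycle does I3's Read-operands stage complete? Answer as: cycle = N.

I1 -> (1, 2, 3, 4)
I2 -> (5, 6, 7, 8)  // struct: ALU busy until I1 writes@4
I3 -> (6, 9, 14, 15)  // RAW R3: wait I2 write@8
I4 -> (7, 8, 11, 12)
I5 -> (13, 14, 17, 18)  // struct: FPADD busy until I4 writes@12
I6 -> (16, 17, 18, 19)  // WAW R0: wait I3 write@15
I7 -> (19, 20, 23, 24)  // struct: FPADD busy until I5 writes@18

cycle = 9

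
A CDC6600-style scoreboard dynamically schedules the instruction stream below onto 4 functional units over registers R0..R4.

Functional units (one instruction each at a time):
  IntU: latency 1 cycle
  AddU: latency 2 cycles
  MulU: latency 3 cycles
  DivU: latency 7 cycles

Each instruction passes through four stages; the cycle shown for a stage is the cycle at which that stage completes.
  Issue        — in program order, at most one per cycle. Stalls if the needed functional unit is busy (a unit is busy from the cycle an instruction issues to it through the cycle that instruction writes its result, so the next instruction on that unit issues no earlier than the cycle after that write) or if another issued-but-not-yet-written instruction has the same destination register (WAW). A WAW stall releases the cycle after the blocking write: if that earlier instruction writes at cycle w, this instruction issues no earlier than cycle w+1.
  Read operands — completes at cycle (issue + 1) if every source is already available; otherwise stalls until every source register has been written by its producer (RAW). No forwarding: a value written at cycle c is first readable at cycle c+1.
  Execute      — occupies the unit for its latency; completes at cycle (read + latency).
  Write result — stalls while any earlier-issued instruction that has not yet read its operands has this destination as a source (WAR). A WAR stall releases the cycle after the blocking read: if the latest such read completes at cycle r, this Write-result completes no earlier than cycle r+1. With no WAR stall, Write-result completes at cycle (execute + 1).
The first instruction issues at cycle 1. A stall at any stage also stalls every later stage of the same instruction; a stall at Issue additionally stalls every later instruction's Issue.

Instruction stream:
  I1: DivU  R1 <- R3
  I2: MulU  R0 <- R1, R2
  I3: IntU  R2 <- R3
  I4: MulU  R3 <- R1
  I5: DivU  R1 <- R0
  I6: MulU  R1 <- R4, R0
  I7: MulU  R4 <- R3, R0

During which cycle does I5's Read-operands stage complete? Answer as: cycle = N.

cycle = 18

t=1  I1→DivU
t=2  I1 RO, I2→MulU
t=3  I3→IntU
t=4  I3 RO
t=5  I3 EX
t=9  I1 EX
t=10  I1 WR R1
t=11  I2 RO
t=12  I3 WR R2
t=14  I2 EX
t=15  I2 WR R0
t=16  I4→MulU
t=17  I4 RO, I5→DivU
t=18  I5 RO
t=20  I4 EX
t=21  I4 WR R3
t=25  I5 EX
t=26  I5 WR R1
t=27  I6→MulU
t=28  I6 RO
t=31  I6 EX
t=32  I6 WR R1
t=33  I7→MulU
t=34  I7 RO
t=37  I7 EX
t=38  I7 WR R4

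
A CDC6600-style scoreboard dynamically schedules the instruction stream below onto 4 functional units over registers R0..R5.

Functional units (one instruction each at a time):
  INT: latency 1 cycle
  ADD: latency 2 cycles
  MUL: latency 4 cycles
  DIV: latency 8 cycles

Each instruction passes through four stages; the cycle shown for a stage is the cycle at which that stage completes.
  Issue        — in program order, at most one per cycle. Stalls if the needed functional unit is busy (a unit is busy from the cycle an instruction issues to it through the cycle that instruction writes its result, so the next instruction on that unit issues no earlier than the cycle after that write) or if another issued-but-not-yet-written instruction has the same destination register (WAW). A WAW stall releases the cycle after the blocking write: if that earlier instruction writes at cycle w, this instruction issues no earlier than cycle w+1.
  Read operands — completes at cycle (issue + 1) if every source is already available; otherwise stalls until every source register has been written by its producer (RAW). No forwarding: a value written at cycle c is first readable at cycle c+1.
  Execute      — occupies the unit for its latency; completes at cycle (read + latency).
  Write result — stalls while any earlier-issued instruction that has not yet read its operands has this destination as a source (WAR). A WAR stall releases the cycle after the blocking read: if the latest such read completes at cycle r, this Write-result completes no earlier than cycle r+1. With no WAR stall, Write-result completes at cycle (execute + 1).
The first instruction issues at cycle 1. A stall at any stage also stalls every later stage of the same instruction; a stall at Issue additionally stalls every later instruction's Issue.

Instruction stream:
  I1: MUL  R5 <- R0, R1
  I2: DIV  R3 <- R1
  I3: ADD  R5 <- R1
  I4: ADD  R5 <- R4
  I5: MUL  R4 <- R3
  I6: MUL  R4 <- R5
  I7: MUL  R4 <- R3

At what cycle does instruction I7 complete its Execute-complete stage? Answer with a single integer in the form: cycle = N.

cycle = 33

[1] I1 dispatched to MUL
[2] I1 operands ready; I2 dispatched to DIV
[3] I2 operands ready
[6] I1 complete
[7] R5←I1
[8] I3 dispatched to ADD
[9] I3 operands ready
[11] I2 complete; I3 complete
[12] R3←I2; R5←I3
[13] I4 dispatched to ADD
[14] I4 operands ready; I5 dispatched to MUL
[15] I5 operands ready
[16] I4 complete
[17] R5←I4
[19] I5 complete
[20] R4←I5
[21] I6 dispatched to MUL
[22] I6 operands ready
[26] I6 complete
[27] R4←I6
[28] I7 dispatched to MUL
[29] I7 operands ready
[33] I7 complete
[34] R4←I7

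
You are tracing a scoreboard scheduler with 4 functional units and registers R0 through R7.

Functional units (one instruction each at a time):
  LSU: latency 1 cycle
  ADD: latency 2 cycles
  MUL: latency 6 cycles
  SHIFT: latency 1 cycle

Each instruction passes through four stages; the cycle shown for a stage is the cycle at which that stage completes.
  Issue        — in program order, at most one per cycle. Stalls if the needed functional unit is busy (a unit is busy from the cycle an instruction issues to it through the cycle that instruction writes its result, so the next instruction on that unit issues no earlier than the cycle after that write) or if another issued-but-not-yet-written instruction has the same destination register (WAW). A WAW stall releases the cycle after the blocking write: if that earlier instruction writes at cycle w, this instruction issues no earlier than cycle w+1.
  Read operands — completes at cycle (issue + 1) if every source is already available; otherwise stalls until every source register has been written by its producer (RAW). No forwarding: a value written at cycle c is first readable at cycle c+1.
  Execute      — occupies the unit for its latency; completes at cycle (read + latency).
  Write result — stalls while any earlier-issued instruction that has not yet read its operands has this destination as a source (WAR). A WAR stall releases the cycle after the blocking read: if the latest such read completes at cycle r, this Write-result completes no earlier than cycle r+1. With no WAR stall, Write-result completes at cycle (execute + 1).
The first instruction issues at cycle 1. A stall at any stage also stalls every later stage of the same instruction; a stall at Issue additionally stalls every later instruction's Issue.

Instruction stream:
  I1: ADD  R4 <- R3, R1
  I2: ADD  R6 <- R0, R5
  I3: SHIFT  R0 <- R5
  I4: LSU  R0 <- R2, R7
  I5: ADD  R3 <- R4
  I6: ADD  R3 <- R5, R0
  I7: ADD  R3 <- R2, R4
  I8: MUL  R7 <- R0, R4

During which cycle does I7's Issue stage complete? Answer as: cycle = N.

I1  is:1  ro:2  ex:4  wr:5
I2  is:6  ro:7  ex:9  wr:10  — struct: ADD busy until I1 writes@5
I3  is:7  ro:8  ex:9  wr:10
I4  is:11  ro:12  ex:13  wr:14  — WAW R0: wait I3 write@10
I5  is:12  ro:13  ex:15  wr:16
I6  is:17  ro:18  ex:20  wr:21  — struct: ADD busy until I5 writes@16
I7  is:22  ro:23  ex:25  wr:26  — struct: ADD busy until I6 writes@21
I8  is:23  ro:24  ex:30  wr:31

cycle = 22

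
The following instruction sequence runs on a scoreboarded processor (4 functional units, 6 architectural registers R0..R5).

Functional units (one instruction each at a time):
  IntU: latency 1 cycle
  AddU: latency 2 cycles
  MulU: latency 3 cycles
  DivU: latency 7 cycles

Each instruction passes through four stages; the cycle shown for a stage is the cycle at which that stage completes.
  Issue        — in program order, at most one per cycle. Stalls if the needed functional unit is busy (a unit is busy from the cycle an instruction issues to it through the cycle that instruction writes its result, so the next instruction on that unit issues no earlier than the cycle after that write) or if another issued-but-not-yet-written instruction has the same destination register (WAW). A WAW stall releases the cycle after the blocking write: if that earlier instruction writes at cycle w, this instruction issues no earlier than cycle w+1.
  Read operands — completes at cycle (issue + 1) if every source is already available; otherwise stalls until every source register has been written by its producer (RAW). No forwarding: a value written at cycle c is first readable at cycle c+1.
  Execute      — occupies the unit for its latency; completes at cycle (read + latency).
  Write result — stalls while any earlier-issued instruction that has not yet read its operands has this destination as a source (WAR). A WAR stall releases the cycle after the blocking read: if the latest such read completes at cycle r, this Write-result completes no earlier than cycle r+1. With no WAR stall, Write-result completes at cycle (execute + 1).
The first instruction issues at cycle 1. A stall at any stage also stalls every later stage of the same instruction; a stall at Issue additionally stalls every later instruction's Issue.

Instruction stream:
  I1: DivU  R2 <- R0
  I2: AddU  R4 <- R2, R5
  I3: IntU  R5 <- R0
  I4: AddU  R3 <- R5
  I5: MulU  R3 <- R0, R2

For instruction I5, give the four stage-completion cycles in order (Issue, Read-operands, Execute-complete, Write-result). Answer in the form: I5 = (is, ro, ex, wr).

I5 = (20, 21, 24, 25)

[1] I1 dispatched to DivU
[2] I1 operands ready, I2 dispatched to AddU
[3] I3 dispatched to IntU
[4] I3 operands ready
[5] I3 complete
[9] I1 complete
[10] R2←I1
[11] I2 operands ready
[12] R5←I3
[13] I2 complete
[14] R4←I2
[15] I4 dispatched to AddU
[16] I4 operands ready
[18] I4 complete
[19] R3←I4
[20] I5 dispatched to MulU
[21] I5 operands ready
[24] I5 complete
[25] R3←I5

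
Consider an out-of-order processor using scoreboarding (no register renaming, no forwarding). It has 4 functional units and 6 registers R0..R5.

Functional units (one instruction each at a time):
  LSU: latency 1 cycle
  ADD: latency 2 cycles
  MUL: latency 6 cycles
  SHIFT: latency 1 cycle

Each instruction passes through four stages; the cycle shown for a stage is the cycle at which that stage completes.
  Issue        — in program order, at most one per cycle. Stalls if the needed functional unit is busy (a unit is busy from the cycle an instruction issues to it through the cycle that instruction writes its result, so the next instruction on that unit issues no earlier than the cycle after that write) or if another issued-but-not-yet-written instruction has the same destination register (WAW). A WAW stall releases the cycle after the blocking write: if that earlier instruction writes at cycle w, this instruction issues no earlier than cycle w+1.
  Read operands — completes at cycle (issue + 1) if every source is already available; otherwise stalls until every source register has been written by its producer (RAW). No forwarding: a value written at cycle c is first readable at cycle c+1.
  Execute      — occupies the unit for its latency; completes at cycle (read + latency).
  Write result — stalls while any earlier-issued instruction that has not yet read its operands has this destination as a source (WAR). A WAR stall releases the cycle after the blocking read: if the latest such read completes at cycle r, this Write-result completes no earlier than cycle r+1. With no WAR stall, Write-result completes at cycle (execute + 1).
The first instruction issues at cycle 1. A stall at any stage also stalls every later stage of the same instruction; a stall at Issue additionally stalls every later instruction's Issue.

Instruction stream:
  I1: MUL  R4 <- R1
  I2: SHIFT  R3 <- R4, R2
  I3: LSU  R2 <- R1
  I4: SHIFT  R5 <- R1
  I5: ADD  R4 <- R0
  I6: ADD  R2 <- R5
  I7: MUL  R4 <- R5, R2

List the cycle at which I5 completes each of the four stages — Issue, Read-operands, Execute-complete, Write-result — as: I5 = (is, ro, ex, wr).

cycle 1: I1→MUL
cycle 2: I1 RO, I2→SHIFT
cycle 3: I3→LSU
cycle 4: I3 RO
cycle 5: I3 EX
cycle 8: I1 EX
cycle 9: I1 WR R4
cycle 10: I2 RO
cycle 11: I2 EX, I3 WR R2
cycle 12: I2 WR R3
cycle 13: I4→SHIFT
cycle 14: I4 RO, I5→ADD
cycle 15: I4 EX, I5 RO
cycle 16: I4 WR R5
cycle 17: I5 EX
cycle 18: I5 WR R4
cycle 19: I6→ADD
cycle 20: I6 RO, I7→MUL
cycle 22: I6 EX
cycle 23: I6 WR R2
cycle 24: I7 RO
cycle 30: I7 EX
cycle 31: I7 WR R4

I5 = (14, 15, 17, 18)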